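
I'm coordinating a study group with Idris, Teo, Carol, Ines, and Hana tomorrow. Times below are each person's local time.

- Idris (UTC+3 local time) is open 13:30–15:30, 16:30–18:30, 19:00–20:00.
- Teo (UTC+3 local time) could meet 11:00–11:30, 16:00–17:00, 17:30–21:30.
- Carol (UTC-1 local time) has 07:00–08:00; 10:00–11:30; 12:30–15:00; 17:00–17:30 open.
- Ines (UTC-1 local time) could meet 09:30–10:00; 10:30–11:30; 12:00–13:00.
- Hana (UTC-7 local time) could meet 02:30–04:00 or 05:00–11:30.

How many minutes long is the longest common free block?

Idris in UTC: 10:30-12:30, 13:30-15:30, 16:00-17:00 (subtract 3h to convert from UTC+3).
Teo in UTC: 08:00-08:30, 13:00-14:00, 14:30-18:30 (subtract 3h to convert from UTC+3).
Carol in UTC: 08:00-09:00, 11:00-12:30, 13:30-16:00, 18:00-18:30 (add 1h to convert from UTC-1).
Ines in UTC: 10:30-11:00, 11:30-12:30, 13:00-14:00 (add 1h to convert from UTC-1).
Hana in UTC: 09:30-11:00, 12:00-18:30 (add 7h to convert from UTC-7).
Idris ∩ Teo: 13:30-14:00, 14:30-15:30, 16:00-17:00.
Idris ∩ Teo ∩ Carol: 13:30-14:00, 14:30-15:30.
Idris ∩ Teo ∩ Carol ∩ Ines: 13:30-14:00.
Idris ∩ Teo ∩ Carol ∩ Ines ∩ Hana: 13:30-14:00.
The longest is 13:30-14:00 at 30 minutes.

30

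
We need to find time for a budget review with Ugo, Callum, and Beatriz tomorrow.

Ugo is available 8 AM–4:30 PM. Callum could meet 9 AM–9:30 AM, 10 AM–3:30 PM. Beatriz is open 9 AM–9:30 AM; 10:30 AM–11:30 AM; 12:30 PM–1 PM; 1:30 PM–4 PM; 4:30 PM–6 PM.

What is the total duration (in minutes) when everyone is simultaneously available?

Ugo ∩ Callum: 09:00-09:30, 10:00-15:30.
Ugo ∩ Callum ∩ Beatriz: 09:00-09:30, 10:30-11:30, 12:30-13:00, 13:30-15:30.
Summing the common windows: 30 + 60 + 30 + 120 = 240 minutes.

240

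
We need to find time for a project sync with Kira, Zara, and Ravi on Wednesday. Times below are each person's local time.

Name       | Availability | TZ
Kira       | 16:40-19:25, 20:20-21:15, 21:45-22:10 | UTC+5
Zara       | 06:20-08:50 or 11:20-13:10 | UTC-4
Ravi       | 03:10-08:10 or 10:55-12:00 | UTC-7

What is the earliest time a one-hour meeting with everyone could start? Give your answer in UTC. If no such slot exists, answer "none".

11:40

Kira in UTC: 11:40-14:25, 15:20-16:15, 16:45-17:10 (subtract 5h to convert from UTC+5).
Zara in UTC: 10:20-12:50, 15:20-17:10 (add 4h to convert from UTC-4).
Ravi in UTC: 10:10-15:10, 17:55-19:00 (add 7h to convert from UTC-7).
Kira ∩ Zara: 11:40-12:50, 15:20-16:15, 16:45-17:10.
Kira ∩ Zara ∩ Ravi: 11:40-12:50.
So the common availability across everyone is 11:40-12:50.
The first common window of at least 60 minutes is 11:40-12:50, so the earliest start is 11:40.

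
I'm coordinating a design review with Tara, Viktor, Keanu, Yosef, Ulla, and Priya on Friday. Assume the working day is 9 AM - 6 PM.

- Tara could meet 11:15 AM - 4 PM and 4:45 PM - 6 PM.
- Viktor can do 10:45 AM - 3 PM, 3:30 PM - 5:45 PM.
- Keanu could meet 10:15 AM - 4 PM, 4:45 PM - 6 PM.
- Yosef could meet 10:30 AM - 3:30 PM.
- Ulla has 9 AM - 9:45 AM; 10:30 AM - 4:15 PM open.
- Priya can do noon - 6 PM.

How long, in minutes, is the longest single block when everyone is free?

180

Tara ∩ Viktor: 11:15-15:00, 15:30-16:00, 16:45-17:45.
Tara ∩ Viktor ∩ Keanu: 11:15-15:00, 15:30-16:00, 16:45-17:45.
Tara ∩ Viktor ∩ Keanu ∩ Yosef: 11:15-15:00.
Tara ∩ Viktor ∩ Keanu ∩ Yosef ∩ Ulla: 11:15-15:00.
Tara ∩ Viktor ∩ Keanu ∩ Yosef ∩ Ulla ∩ Priya: 12:00-15:00.
The longest is 12:00-15:00 at 180 minutes.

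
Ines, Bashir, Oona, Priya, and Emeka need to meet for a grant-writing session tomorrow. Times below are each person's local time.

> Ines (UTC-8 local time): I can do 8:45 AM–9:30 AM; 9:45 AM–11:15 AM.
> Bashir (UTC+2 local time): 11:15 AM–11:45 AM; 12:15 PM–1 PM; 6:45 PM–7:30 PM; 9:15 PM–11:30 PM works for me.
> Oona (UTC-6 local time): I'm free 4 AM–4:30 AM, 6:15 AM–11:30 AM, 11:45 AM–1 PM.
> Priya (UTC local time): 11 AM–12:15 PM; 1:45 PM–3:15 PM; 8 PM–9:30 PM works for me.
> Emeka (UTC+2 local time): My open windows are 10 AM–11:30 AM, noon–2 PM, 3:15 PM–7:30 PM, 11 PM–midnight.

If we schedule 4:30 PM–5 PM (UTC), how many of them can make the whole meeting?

Ines in UTC: 16:45-17:30, 17:45-19:15 (add 8h to convert from UTC-8).
Bashir in UTC: 09:15-09:45, 10:15-11:00, 16:45-17:30, 19:15-21:30 (subtract 2h to convert from UTC+2).
Oona in UTC: 10:00-10:30, 12:15-17:30, 17:45-19:00 (add 6h to convert from UTC-6).
Priya in UTC: 11:00-12:15, 13:45-15:15, 20:00-21:30.
Emeka in UTC: 08:00-09:30, 10:00-12:00, 13:15-17:30, 21:00-22:00 (subtract 2h to convert from UTC+2).
Oona and Emeka can make the full 16:30-17:00 slot — that's 2.

2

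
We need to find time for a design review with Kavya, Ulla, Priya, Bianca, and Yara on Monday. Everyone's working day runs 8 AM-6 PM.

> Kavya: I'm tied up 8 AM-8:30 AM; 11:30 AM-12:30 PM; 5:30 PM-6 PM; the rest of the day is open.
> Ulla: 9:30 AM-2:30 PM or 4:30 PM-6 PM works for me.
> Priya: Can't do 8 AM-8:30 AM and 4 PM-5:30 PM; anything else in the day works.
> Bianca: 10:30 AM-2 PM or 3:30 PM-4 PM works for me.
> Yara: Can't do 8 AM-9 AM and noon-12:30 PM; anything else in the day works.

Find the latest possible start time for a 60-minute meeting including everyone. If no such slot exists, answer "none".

Kavya free: 08:30-11:30, 12:30-17:30 (invert busy blocks within the working day).
Ulla free: 09:30-14:30, 16:30-18:00.
Priya free: 08:30-16:00, 17:30-18:00 (invert busy blocks within the working day).
Bianca free: 10:30-14:00, 15:30-16:00.
Yara free: 09:00-12:00, 12:30-18:00 (invert busy blocks within the working day).
Kavya ∩ Ulla: 09:30-11:30, 12:30-14:30, 16:30-17:30.
Kavya ∩ Ulla ∩ Priya: 09:30-11:30, 12:30-14:30.
Kavya ∩ Ulla ∩ Priya ∩ Bianca: 10:30-11:30, 12:30-14:00.
Kavya ∩ Ulla ∩ Priya ∩ Bianca ∩ Yara: 10:30-11:30, 12:30-14:00.
The last common window of at least 60 minutes is 12:30-14:00; a 60-minute meeting can start as late as 13:00 and still end by 14:00.

13:00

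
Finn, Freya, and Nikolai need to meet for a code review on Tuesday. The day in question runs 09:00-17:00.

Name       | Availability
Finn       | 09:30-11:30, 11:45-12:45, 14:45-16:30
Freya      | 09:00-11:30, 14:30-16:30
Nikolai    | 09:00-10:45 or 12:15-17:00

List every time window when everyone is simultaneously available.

09:30-10:45, 14:45-16:30

Finn ∩ Freya: 09:30-11:30, 14:45-16:30.
Finn ∩ Freya ∩ Nikolai: 09:30-10:45, 14:45-16:30.
Those are the intersection windows.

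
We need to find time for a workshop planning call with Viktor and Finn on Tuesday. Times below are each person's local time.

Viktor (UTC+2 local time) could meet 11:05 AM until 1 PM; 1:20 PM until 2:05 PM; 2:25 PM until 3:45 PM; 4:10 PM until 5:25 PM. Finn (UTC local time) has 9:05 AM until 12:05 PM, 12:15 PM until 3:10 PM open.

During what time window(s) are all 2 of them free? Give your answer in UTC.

09:05-11:00, 11:20-12:05, 12:25-13:45, 14:10-15:10

Viktor in UTC: 09:05-11:00, 11:20-12:05, 12:25-13:45, 14:10-15:25 (subtract 2h to convert from UTC+2).
Finn in UTC: 09:05-12:05, 12:15-15:10.
Viktor ∩ Finn: 09:05-11:00, 11:20-12:05, 12:25-13:45, 14:10-15:10.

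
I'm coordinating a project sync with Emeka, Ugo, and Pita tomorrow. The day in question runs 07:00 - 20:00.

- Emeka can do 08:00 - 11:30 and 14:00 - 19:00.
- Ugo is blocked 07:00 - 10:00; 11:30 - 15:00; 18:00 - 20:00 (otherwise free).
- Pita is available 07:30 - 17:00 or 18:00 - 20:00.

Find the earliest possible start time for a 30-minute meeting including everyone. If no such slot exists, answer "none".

10:00

Emeka free: 08:00-11:30, 14:00-19:00.
Ugo free: 10:00-11:30, 15:00-18:00 (invert busy blocks within the working day).
Pita free: 07:30-17:00, 18:00-20:00.
Emeka ∩ Ugo: 10:00-11:30, 15:00-18:00.
Emeka ∩ Ugo ∩ Pita: 10:00-11:30, 15:00-17:00.
The first common window of at least 30 minutes is 10:00-11:30, so the earliest start is 10:00.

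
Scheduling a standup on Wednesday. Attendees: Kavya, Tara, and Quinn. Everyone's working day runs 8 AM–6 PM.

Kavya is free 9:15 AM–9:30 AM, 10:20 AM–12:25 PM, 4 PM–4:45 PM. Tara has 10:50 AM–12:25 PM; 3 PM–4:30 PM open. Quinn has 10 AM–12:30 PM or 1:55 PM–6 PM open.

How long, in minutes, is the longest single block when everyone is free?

Kavya ∩ Tara: 10:50-12:25, 16:00-16:30.
Kavya ∩ Tara ∩ Quinn: 10:50-12:25, 16:00-16:30.
So the common availability across everyone is 10:50-12:25, 16:00-16:30.
The longest is 10:50-12:25 at 95 minutes.

95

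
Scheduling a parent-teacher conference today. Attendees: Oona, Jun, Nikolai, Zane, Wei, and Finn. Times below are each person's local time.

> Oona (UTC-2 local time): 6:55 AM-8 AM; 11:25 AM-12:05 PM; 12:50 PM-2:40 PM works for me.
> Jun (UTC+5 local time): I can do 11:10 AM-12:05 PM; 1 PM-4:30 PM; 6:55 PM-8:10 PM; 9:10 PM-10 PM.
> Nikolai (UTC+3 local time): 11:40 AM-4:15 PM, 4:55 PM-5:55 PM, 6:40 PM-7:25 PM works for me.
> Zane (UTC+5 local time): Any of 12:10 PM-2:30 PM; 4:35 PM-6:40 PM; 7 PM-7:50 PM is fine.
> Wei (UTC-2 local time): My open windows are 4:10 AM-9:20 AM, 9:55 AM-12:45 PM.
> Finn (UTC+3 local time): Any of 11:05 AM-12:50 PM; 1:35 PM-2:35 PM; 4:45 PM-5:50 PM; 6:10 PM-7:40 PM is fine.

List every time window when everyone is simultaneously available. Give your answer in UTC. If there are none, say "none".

Oona in UTC: 08:55-10:00, 13:25-14:05, 14:50-16:40 (add 2h to convert from UTC-2).
Jun in UTC: 06:10-07:05, 08:00-11:30, 13:55-15:10, 16:10-17:00 (subtract 5h to convert from UTC+5).
Nikolai in UTC: 08:40-13:15, 13:55-14:55, 15:40-16:25 (subtract 3h to convert from UTC+3).
Zane in UTC: 07:10-09:30, 11:35-13:40, 14:00-14:50 (subtract 5h to convert from UTC+5).
Wei in UTC: 06:10-11:20, 11:55-14:45 (add 2h to convert from UTC-2).
Finn in UTC: 08:05-09:50, 10:35-11:35, 13:45-14:50, 15:10-16:40 (subtract 3h to convert from UTC+3).
Oona ∩ Jun: 08:55-10:00, 13:55-14:05, 14:50-15:10, 16:10-16:40.
Oona ∩ Jun ∩ Nikolai: 08:55-10:00, 13:55-14:05, 14:50-14:55, 16:10-16:25.
Oona ∩ Jun ∩ Nikolai ∩ Zane: 08:55-09:30, 14:00-14:05.
Oona ∩ Jun ∩ Nikolai ∩ Zane ∩ Wei: 08:55-09:30, 14:00-14:05.
Oona ∩ Jun ∩ Nikolai ∩ Zane ∩ Wei ∩ Finn: 08:55-09:30, 14:00-14:05.

08:55-09:30, 14:00-14:05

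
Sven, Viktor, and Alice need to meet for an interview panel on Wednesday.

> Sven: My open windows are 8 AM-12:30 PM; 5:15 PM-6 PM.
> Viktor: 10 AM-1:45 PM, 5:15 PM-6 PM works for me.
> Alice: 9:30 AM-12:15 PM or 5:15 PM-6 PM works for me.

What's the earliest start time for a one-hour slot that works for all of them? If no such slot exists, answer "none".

10:00

Sven ∩ Viktor: 10:00-12:30, 17:15-18:00.
Sven ∩ Viktor ∩ Alice: 10:00-12:15, 17:15-18:00.
Those are the intersection windows.
The first common window of at least 60 minutes is 10:00-12:15, so the earliest start is 10:00.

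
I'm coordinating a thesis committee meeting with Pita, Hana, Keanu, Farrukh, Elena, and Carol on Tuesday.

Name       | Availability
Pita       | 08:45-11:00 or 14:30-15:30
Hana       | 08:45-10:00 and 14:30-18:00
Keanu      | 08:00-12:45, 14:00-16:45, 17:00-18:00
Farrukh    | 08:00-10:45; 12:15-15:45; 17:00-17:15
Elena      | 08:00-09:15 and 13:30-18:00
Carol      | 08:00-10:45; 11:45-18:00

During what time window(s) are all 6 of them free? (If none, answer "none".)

Pita ∩ Hana: 08:45-10:00, 14:30-15:30.
Pita ∩ Hana ∩ Keanu: 08:45-10:00, 14:30-15:30.
Pita ∩ Hana ∩ Keanu ∩ Farrukh: 08:45-10:00, 14:30-15:30.
Pita ∩ Hana ∩ Keanu ∩ Farrukh ∩ Elena: 08:45-09:15, 14:30-15:30.
Pita ∩ Hana ∩ Keanu ∩ Farrukh ∩ Elena ∩ Carol: 08:45-09:15, 14:30-15:30.

08:45-09:15, 14:30-15:30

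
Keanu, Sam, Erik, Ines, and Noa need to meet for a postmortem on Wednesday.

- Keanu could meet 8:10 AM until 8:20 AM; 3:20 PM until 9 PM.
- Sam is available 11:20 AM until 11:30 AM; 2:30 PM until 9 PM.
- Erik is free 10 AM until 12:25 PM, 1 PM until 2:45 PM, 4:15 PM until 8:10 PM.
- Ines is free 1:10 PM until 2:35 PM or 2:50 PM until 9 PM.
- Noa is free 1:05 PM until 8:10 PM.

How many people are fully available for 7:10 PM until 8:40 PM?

3

Keanu, Sam, and Ines can make the full 19:10-20:40 slot — that's 3.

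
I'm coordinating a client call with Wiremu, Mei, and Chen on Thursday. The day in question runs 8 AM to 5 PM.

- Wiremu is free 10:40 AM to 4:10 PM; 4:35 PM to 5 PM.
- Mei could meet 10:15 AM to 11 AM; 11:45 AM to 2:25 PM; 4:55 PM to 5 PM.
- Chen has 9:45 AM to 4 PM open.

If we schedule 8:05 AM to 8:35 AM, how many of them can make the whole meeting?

0

nobody can make the full 08:05-08:35 slot — that's 0.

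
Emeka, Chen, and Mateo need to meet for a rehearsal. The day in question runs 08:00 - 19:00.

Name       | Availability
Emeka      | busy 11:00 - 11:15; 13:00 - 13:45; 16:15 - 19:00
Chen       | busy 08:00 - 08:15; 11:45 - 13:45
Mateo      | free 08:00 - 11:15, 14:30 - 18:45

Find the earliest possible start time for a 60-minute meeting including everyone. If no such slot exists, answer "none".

08:15

Emeka free: 08:00-11:00, 11:15-13:00, 13:45-16:15 (invert busy blocks within the working day).
Chen free: 08:15-11:45, 13:45-19:00 (invert busy blocks within the working day).
Mateo free: 08:00-11:15, 14:30-18:45.
Emeka ∩ Chen: 08:15-11:00, 11:15-11:45, 13:45-16:15.
Emeka ∩ Chen ∩ Mateo: 08:15-11:00, 14:30-16:15.
Those are the intersection windows.
The first common window of at least 60 minutes is 08:15-11:00, so the earliest start is 08:15.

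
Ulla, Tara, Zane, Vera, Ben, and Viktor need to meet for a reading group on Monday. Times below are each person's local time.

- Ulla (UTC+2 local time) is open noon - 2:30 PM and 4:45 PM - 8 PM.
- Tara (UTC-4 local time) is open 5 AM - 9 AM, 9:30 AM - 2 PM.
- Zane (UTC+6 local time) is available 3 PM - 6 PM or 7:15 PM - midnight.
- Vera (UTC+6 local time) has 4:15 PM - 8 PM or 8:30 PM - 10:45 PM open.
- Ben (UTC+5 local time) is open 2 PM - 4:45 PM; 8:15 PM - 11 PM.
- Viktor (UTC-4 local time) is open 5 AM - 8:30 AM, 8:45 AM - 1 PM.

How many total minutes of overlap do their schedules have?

180

Ulla in UTC: 10:00-12:30, 14:45-18:00 (subtract 2h to convert from UTC+2).
Tara in UTC: 09:00-13:00, 13:30-18:00 (add 4h to convert from UTC-4).
Zane in UTC: 09:00-12:00, 13:15-18:00 (subtract 6h to convert from UTC+6).
Vera in UTC: 10:15-14:00, 14:30-16:45 (subtract 6h to convert from UTC+6).
Ben in UTC: 09:00-11:45, 15:15-18:00 (subtract 5h to convert from UTC+5).
Viktor in UTC: 09:00-12:30, 12:45-17:00 (add 4h to convert from UTC-4).
Ulla ∩ Tara: 10:00-12:30, 14:45-18:00.
Ulla ∩ Tara ∩ Zane: 10:00-12:00, 14:45-18:00.
Ulla ∩ Tara ∩ Zane ∩ Vera: 10:15-12:00, 14:45-16:45.
Ulla ∩ Tara ∩ Zane ∩ Vera ∩ Ben: 10:15-11:45, 15:15-16:45.
Ulla ∩ Tara ∩ Zane ∩ Vera ∩ Ben ∩ Viktor: 10:15-11:45, 15:15-16:45.
Summing the common windows: 90 + 90 = 180 minutes.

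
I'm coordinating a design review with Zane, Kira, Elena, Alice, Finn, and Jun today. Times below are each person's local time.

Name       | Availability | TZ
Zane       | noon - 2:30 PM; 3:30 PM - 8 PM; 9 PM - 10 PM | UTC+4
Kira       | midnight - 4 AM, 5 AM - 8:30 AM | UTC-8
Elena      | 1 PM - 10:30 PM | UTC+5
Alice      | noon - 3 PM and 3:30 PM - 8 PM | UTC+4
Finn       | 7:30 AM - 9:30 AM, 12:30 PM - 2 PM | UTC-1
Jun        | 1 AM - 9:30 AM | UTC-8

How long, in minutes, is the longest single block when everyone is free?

90

Zane in UTC: 08:00-10:30, 11:30-16:00, 17:00-18:00 (subtract 4h to convert from UTC+4).
Kira in UTC: 08:00-12:00, 13:00-16:30 (add 8h to convert from UTC-8).
Elena in UTC: 08:00-17:30 (subtract 5h to convert from UTC+5).
Alice in UTC: 08:00-11:00, 11:30-16:00 (subtract 4h to convert from UTC+4).
Finn in UTC: 08:30-10:30, 13:30-15:00 (add 1h to convert from UTC-1).
Jun in UTC: 09:00-17:30 (add 8h to convert from UTC-8).
Zane ∩ Kira: 08:00-10:30, 11:30-12:00, 13:00-16:00.
Zane ∩ Kira ∩ Elena: 08:00-10:30, 11:30-12:00, 13:00-16:00.
Zane ∩ Kira ∩ Elena ∩ Alice: 08:00-10:30, 11:30-12:00, 13:00-16:00.
Zane ∩ Kira ∩ Elena ∩ Alice ∩ Finn: 08:30-10:30, 13:30-15:00.
Zane ∩ Kira ∩ Elena ∩ Alice ∩ Finn ∩ Jun: 09:00-10:30, 13:30-15:00.
Those are the intersection windows.
The longest is 09:00-10:30 at 90 minutes.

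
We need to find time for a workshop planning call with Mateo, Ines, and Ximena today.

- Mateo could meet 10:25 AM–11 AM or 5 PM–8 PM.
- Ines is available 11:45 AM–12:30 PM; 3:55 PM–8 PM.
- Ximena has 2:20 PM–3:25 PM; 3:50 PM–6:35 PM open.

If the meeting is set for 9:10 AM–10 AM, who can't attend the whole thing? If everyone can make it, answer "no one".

Ines, Mateo, Ximena

Mateo: not fully free for 09:10-10:00. Ines: not fully free for 09:10-10:00. Ximena: not fully free for 09:10-10:00.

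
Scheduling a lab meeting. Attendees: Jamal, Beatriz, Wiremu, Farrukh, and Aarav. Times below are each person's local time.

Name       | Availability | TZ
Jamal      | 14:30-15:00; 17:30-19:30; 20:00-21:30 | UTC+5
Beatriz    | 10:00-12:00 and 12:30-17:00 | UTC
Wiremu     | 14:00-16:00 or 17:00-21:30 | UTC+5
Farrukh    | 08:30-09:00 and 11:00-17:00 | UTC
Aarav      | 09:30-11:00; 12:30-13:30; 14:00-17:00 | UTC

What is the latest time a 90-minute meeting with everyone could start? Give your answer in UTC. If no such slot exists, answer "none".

Jamal in UTC: 09:30-10:00, 12:30-14:30, 15:00-16:30 (subtract 5h to convert from UTC+5).
Beatriz in UTC: 10:00-12:00, 12:30-17:00.
Wiremu in UTC: 09:00-11:00, 12:00-16:30 (subtract 5h to convert from UTC+5).
Farrukh in UTC: 08:30-09:00, 11:00-17:00.
Aarav in UTC: 09:30-11:00, 12:30-13:30, 14:00-17:00.
Jamal ∩ Beatriz: 12:30-14:30, 15:00-16:30.
Jamal ∩ Beatriz ∩ Wiremu: 12:30-14:30, 15:00-16:30.
Jamal ∩ Beatriz ∩ Wiremu ∩ Farrukh: 12:30-14:30, 15:00-16:30.
Jamal ∩ Beatriz ∩ Wiremu ∩ Farrukh ∩ Aarav: 12:30-13:30, 14:00-14:30, 15:00-16:30.
So the common availability across everyone is 12:30-13:30, 14:00-14:30, 15:00-16:30.
The last common window of at least 90 minutes is 15:00-16:30; a 90-minute meeting can start as late as 15:00 and still end by 16:30.

15:00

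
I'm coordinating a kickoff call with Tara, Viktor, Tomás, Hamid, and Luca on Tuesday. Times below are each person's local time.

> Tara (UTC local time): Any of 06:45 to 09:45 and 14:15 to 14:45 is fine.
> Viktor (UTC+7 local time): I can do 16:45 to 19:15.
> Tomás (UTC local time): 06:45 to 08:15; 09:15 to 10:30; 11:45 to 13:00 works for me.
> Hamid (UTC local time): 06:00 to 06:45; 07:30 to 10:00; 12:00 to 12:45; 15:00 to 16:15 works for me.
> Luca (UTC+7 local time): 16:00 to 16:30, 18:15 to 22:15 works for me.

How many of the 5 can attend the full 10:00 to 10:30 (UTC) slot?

2

Tara in UTC: 06:45-09:45, 14:15-14:45.
Viktor in UTC: 09:45-12:15 (subtract 7h to convert from UTC+7).
Tomás in UTC: 06:45-08:15, 09:15-10:30, 11:45-13:00.
Hamid in UTC: 06:00-06:45, 07:30-10:00, 12:00-12:45, 15:00-16:15.
Luca in UTC: 09:00-09:30, 11:15-15:15 (subtract 7h to convert from UTC+7).
Viktor and Tomás can make the full 10:00-10:30 slot — that's 2.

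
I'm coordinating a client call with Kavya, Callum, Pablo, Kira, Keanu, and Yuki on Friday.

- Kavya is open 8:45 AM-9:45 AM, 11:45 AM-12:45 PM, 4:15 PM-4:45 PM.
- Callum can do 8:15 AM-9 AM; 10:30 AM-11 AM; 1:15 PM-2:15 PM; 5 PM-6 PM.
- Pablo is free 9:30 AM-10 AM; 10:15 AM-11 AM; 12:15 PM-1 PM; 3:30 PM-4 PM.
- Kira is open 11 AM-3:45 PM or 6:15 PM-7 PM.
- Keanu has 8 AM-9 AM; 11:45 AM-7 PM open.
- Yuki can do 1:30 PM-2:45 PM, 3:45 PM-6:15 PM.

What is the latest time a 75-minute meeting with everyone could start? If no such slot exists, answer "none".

none

Kavya ∩ Callum: 08:45-09:00.
Kavya ∩ Callum ∩ Pablo: ∅.
Kavya ∩ Callum ∩ Pablo ∩ Kira: ∅.
Kavya ∩ Callum ∩ Pablo ∩ Kira ∩ Keanu: ∅.
Kavya ∩ Callum ∩ Pablo ∩ Kira ∩ Keanu ∩ Yuki: ∅.
There is no time when everyone is free.
No common window is at least 75 minutes long.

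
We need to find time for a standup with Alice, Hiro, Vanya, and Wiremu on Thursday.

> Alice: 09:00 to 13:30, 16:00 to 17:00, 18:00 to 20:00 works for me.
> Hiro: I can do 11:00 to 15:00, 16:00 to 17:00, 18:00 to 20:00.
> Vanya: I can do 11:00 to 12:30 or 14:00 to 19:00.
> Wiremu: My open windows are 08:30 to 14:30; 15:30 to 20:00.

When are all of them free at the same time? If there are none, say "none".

11:00-12:30, 16:00-17:00, 18:00-19:00

Alice ∩ Hiro: 11:00-13:30, 16:00-17:00, 18:00-20:00.
Alice ∩ Hiro ∩ Vanya: 11:00-12:30, 16:00-17:00, 18:00-19:00.
Alice ∩ Hiro ∩ Vanya ∩ Wiremu: 11:00-12:30, 16:00-17:00, 18:00-19:00.
So the common availability across everyone is 11:00-12:30, 16:00-17:00, 18:00-19:00.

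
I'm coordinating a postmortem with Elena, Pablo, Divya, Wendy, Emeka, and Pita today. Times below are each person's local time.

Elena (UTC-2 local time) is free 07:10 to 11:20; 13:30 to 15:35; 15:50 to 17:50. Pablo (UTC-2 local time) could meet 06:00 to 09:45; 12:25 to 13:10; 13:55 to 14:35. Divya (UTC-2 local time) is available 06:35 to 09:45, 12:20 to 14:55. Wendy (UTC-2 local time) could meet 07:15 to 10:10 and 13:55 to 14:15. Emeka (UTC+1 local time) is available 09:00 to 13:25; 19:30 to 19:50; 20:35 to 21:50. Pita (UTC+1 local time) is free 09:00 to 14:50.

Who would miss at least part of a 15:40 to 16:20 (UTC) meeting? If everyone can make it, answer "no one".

Emeka, Pablo, Pita, Wendy

Elena in UTC: 09:10-13:20, 15:30-17:35, 17:50-19:50 (add 2h to convert from UTC-2).
Pablo in UTC: 08:00-11:45, 14:25-15:10, 15:55-16:35 (add 2h to convert from UTC-2).
Divya in UTC: 08:35-11:45, 14:20-16:55 (add 2h to convert from UTC-2).
Wendy in UTC: 09:15-12:10, 15:55-16:15 (add 2h to convert from UTC-2).
Emeka in UTC: 08:00-12:25, 18:30-18:50, 19:35-20:50 (subtract 1h to convert from UTC+1).
Pita in UTC: 08:00-13:50 (subtract 1h to convert from UTC+1).
Elena: free for 15:40-16:20. Pablo: not fully free for 15:40-16:20. Divya: free for 15:40-16:20. Wendy: not fully free for 15:40-16:20. Emeka: not fully free for 15:40-16:20. Pita: not fully free for 15:40-16:20.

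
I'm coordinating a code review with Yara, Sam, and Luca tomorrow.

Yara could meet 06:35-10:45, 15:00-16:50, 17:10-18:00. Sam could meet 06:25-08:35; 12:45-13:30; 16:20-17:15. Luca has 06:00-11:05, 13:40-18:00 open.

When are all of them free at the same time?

06:35-08:35, 16:20-16:50, 17:10-17:15

Yara ∩ Sam: 06:35-08:35, 16:20-16:50, 17:10-17:15.
Yara ∩ Sam ∩ Luca: 06:35-08:35, 16:20-16:50, 17:10-17:15.
Those are the intersection windows.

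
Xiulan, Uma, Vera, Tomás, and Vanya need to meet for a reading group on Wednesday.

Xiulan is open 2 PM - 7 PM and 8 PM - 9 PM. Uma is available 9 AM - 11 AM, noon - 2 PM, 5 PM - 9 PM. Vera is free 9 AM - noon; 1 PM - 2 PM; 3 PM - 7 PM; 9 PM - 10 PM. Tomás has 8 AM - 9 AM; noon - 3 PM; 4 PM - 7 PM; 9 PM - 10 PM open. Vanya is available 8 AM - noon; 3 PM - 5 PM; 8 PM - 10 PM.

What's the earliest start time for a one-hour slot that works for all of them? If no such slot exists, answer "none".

none

Xiulan ∩ Uma: 17:00-19:00, 20:00-21:00.
Xiulan ∩ Uma ∩ Vera: 17:00-19:00.
Xiulan ∩ Uma ∩ Vera ∩ Tomás: 17:00-19:00.
Xiulan ∩ Uma ∩ Vera ∩ Tomás ∩ Vanya: ∅.
There is no time when everyone is free.
No common window is at least 60 minutes long.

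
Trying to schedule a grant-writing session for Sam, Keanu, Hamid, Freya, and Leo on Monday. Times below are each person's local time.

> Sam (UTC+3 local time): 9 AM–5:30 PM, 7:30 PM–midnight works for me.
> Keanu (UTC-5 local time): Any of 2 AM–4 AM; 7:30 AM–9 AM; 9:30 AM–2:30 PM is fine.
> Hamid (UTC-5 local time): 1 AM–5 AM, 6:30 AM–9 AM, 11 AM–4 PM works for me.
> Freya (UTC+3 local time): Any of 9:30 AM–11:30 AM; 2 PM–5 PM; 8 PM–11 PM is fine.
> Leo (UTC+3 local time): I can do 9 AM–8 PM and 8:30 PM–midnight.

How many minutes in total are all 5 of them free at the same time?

300

Sam in UTC: 06:00-14:30, 16:30-21:00 (subtract 3h to convert from UTC+3).
Keanu in UTC: 07:00-09:00, 12:30-14:00, 14:30-19:30 (add 5h to convert from UTC-5).
Hamid in UTC: 06:00-10:00, 11:30-14:00, 16:00-21:00 (add 5h to convert from UTC-5).
Freya in UTC: 06:30-08:30, 11:00-14:00, 17:00-20:00 (subtract 3h to convert from UTC+3).
Leo in UTC: 06:00-17:00, 17:30-21:00 (subtract 3h to convert from UTC+3).
Sam ∩ Keanu: 07:00-09:00, 12:30-14:00, 16:30-19:30.
Sam ∩ Keanu ∩ Hamid: 07:00-09:00, 12:30-14:00, 16:30-19:30.
Sam ∩ Keanu ∩ Hamid ∩ Freya: 07:00-08:30, 12:30-14:00, 17:00-19:30.
Sam ∩ Keanu ∩ Hamid ∩ Freya ∩ Leo: 07:00-08:30, 12:30-14:00, 17:30-19:30.
Summing the common windows: 90 + 90 + 120 = 300 minutes.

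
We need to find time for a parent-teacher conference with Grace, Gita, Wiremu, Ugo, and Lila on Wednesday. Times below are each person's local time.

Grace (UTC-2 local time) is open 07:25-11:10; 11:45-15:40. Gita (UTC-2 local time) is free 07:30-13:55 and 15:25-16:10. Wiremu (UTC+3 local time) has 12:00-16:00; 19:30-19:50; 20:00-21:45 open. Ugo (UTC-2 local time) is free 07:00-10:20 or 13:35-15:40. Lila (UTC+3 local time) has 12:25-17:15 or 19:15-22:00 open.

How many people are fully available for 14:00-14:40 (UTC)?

2

Grace in UTC: 09:25-13:10, 13:45-17:40 (add 2h to convert from UTC-2).
Gita in UTC: 09:30-15:55, 17:25-18:10 (add 2h to convert from UTC-2).
Wiremu in UTC: 09:00-13:00, 16:30-16:50, 17:00-18:45 (subtract 3h to convert from UTC+3).
Ugo in UTC: 09:00-12:20, 15:35-17:40 (add 2h to convert from UTC-2).
Lila in UTC: 09:25-14:15, 16:15-19:00 (subtract 3h to convert from UTC+3).
Grace and Gita can make the full 14:00-14:40 slot — that's 2.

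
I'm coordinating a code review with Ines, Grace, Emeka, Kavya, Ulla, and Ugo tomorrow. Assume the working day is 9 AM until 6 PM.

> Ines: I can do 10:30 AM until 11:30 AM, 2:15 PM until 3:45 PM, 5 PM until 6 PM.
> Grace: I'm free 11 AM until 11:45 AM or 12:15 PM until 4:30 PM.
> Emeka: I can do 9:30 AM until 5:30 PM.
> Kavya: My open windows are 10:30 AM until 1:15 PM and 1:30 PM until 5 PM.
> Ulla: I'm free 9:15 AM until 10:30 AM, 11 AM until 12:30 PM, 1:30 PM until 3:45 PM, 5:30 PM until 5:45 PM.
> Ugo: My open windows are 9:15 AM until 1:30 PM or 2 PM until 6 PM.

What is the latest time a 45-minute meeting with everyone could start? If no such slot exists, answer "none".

Ines ∩ Grace: 11:00-11:30, 14:15-15:45.
Ines ∩ Grace ∩ Emeka: 11:00-11:30, 14:15-15:45.
Ines ∩ Grace ∩ Emeka ∩ Kavya: 11:00-11:30, 14:15-15:45.
Ines ∩ Grace ∩ Emeka ∩ Kavya ∩ Ulla: 11:00-11:30, 14:15-15:45.
Ines ∩ Grace ∩ Emeka ∩ Kavya ∩ Ulla ∩ Ugo: 11:00-11:30, 14:15-15:45.
The last common window of at least 45 minutes is 14:15-15:45; a 45-minute meeting can start as late as 15:00 and still end by 15:45.

15:00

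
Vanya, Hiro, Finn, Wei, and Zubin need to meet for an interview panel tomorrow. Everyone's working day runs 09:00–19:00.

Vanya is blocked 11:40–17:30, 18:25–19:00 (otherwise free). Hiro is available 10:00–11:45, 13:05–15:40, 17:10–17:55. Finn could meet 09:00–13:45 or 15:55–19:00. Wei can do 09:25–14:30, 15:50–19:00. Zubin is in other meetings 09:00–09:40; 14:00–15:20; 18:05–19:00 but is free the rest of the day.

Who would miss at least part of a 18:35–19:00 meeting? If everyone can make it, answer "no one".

Hiro, Vanya, Zubin

Vanya free: 09:00-11:40, 17:30-18:25 (invert busy blocks within the working day).
Hiro free: 10:00-11:45, 13:05-15:40, 17:10-17:55.
Finn free: 09:00-13:45, 15:55-19:00.
Wei free: 09:25-14:30, 15:50-19:00.
Zubin free: 09:40-14:00, 15:20-18:05 (invert busy blocks within the working day).
Vanya: not fully free for 18:35-19:00. Hiro: not fully free for 18:35-19:00. Finn: free for 18:35-19:00. Wei: free for 18:35-19:00. Zubin: not fully free for 18:35-19:00.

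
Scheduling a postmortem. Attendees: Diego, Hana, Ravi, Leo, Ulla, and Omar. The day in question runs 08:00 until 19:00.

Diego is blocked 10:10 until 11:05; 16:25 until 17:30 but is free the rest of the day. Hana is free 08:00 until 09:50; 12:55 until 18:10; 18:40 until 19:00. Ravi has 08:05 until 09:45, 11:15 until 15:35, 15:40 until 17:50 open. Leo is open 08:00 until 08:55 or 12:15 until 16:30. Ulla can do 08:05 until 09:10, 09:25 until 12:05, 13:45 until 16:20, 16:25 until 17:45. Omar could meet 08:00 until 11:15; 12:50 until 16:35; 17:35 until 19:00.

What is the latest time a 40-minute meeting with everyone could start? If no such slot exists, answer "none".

15:40

Diego free: 08:00-10:10, 11:05-16:25, 17:30-19:00 (invert busy blocks within the working day).
Hana free: 08:00-09:50, 12:55-18:10, 18:40-19:00.
Ravi free: 08:05-09:45, 11:15-15:35, 15:40-17:50.
Leo free: 08:00-08:55, 12:15-16:30.
Ulla free: 08:05-09:10, 09:25-12:05, 13:45-16:20, 16:25-17:45.
Omar free: 08:00-11:15, 12:50-16:35, 17:35-19:00.
Diego ∩ Hana: 08:00-09:50, 12:55-16:25, 17:30-18:10, 18:40-19:00.
Diego ∩ Hana ∩ Ravi: 08:05-09:45, 12:55-15:35, 15:40-16:25, 17:30-17:50.
Diego ∩ Hana ∩ Ravi ∩ Leo: 08:05-08:55, 12:55-15:35, 15:40-16:25.
Diego ∩ Hana ∩ Ravi ∩ Leo ∩ Ulla: 08:05-08:55, 13:45-15:35, 15:40-16:20.
Diego ∩ Hana ∩ Ravi ∩ Leo ∩ Ulla ∩ Omar: 08:05-08:55, 13:45-15:35, 15:40-16:20.
The last common window of at least 40 minutes is 15:40-16:20; a 40-minute meeting can start as late as 15:40 and still end by 16:20.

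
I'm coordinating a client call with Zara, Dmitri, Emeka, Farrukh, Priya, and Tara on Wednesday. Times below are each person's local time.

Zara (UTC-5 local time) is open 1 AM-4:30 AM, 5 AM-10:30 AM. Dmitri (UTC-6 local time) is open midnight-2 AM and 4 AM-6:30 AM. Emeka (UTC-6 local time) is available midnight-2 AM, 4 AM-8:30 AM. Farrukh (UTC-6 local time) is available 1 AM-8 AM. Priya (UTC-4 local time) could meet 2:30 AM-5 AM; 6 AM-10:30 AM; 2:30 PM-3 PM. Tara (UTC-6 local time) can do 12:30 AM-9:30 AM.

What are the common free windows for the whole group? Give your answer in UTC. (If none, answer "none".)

Zara in UTC: 06:00-09:30, 10:00-15:30 (add 5h to convert from UTC-5).
Dmitri in UTC: 06:00-08:00, 10:00-12:30 (add 6h to convert from UTC-6).
Emeka in UTC: 06:00-08:00, 10:00-14:30 (add 6h to convert from UTC-6).
Farrukh in UTC: 07:00-14:00 (add 6h to convert from UTC-6).
Priya in UTC: 06:30-09:00, 10:00-14:30, 18:30-19:00 (add 4h to convert from UTC-4).
Tara in UTC: 06:30-15:30 (add 6h to convert from UTC-6).
Zara ∩ Dmitri: 06:00-08:00, 10:00-12:30.
Zara ∩ Dmitri ∩ Emeka: 06:00-08:00, 10:00-12:30.
Zara ∩ Dmitri ∩ Emeka ∩ Farrukh: 07:00-08:00, 10:00-12:30.
Zara ∩ Dmitri ∩ Emeka ∩ Farrukh ∩ Priya: 07:00-08:00, 10:00-12:30.
Zara ∩ Dmitri ∩ Emeka ∩ Farrukh ∩ Priya ∩ Tara: 07:00-08:00, 10:00-12:30.

07:00-08:00, 10:00-12:30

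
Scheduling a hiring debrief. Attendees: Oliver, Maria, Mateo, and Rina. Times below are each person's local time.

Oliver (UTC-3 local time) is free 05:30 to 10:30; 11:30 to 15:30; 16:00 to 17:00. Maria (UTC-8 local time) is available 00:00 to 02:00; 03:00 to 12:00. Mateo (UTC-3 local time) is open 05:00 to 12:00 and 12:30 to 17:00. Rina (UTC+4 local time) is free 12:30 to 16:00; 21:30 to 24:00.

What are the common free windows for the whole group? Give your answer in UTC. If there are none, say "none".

Oliver in UTC: 08:30-13:30, 14:30-18:30, 19:00-20:00 (add 3h to convert from UTC-3).
Maria in UTC: 08:00-10:00, 11:00-20:00 (add 8h to convert from UTC-8).
Mateo in UTC: 08:00-15:00, 15:30-20:00 (add 3h to convert from UTC-3).
Rina in UTC: 08:30-12:00, 17:30-20:00 (subtract 4h to convert from UTC+4).
Oliver ∩ Maria: 08:30-10:00, 11:00-13:30, 14:30-18:30, 19:00-20:00.
Oliver ∩ Maria ∩ Mateo: 08:30-10:00, 11:00-13:30, 14:30-15:00, 15:30-18:30, 19:00-20:00.
Oliver ∩ Maria ∩ Mateo ∩ Rina: 08:30-10:00, 11:00-12:00, 17:30-18:30, 19:00-20:00.

08:30-10:00, 11:00-12:00, 17:30-18:30, 19:00-20:00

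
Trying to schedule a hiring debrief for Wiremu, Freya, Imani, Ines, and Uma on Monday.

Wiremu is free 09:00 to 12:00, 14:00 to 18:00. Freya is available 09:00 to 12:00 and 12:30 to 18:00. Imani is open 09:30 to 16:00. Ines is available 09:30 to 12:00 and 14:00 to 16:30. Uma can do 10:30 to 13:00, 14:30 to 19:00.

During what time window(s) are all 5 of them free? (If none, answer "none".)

Wiremu ∩ Freya: 09:00-12:00, 14:00-18:00.
Wiremu ∩ Freya ∩ Imani: 09:30-12:00, 14:00-16:00.
Wiremu ∩ Freya ∩ Imani ∩ Ines: 09:30-12:00, 14:00-16:00.
Wiremu ∩ Freya ∩ Imani ∩ Ines ∩ Uma: 10:30-12:00, 14:30-16:00.

10:30-12:00, 14:30-16:00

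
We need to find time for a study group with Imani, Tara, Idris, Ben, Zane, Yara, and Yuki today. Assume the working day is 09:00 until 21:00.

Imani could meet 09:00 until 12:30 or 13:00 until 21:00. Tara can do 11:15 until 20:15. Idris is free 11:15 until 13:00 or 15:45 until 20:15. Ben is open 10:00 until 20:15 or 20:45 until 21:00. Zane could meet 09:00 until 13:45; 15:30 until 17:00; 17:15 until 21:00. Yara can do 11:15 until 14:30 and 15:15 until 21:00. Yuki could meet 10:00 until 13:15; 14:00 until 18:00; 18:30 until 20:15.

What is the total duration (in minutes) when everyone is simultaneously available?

300

Imani ∩ Tara: 11:15-12:30, 13:00-20:15.
Imani ∩ Tara ∩ Idris: 11:15-12:30, 15:45-20:15.
Imani ∩ Tara ∩ Idris ∩ Ben: 11:15-12:30, 15:45-20:15.
Imani ∩ Tara ∩ Idris ∩ Ben ∩ Zane: 11:15-12:30, 15:45-17:00, 17:15-20:15.
Imani ∩ Tara ∩ Idris ∩ Ben ∩ Zane ∩ Yara: 11:15-12:30, 15:45-17:00, 17:15-20:15.
Imani ∩ Tara ∩ Idris ∩ Ben ∩ Zane ∩ Yara ∩ Yuki: 11:15-12:30, 15:45-17:00, 17:15-18:00, 18:30-20:15.
Those are the intersection windows.
Summing the common windows: 75 + 75 + 45 + 105 = 300 minutes.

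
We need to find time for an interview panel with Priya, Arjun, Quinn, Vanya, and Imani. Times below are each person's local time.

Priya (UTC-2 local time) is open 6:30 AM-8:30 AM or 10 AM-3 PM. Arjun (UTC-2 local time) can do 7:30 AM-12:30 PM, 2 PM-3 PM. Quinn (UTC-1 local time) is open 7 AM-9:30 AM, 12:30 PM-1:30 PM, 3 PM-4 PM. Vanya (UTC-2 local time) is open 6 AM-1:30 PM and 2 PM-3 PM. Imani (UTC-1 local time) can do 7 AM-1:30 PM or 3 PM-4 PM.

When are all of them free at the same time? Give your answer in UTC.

09:30-10:30, 13:30-14:30, 16:00-17:00

Priya in UTC: 08:30-10:30, 12:00-17:00 (add 2h to convert from UTC-2).
Arjun in UTC: 09:30-14:30, 16:00-17:00 (add 2h to convert from UTC-2).
Quinn in UTC: 08:00-10:30, 13:30-14:30, 16:00-17:00 (add 1h to convert from UTC-1).
Vanya in UTC: 08:00-15:30, 16:00-17:00 (add 2h to convert from UTC-2).
Imani in UTC: 08:00-14:30, 16:00-17:00 (add 1h to convert from UTC-1).
Priya ∩ Arjun: 09:30-10:30, 12:00-14:30, 16:00-17:00.
Priya ∩ Arjun ∩ Quinn: 09:30-10:30, 13:30-14:30, 16:00-17:00.
Priya ∩ Arjun ∩ Quinn ∩ Vanya: 09:30-10:30, 13:30-14:30, 16:00-17:00.
Priya ∩ Arjun ∩ Quinn ∩ Vanya ∩ Imani: 09:30-10:30, 13:30-14:30, 16:00-17:00.
So the common availability across everyone is 09:30-10:30, 13:30-14:30, 16:00-17:00.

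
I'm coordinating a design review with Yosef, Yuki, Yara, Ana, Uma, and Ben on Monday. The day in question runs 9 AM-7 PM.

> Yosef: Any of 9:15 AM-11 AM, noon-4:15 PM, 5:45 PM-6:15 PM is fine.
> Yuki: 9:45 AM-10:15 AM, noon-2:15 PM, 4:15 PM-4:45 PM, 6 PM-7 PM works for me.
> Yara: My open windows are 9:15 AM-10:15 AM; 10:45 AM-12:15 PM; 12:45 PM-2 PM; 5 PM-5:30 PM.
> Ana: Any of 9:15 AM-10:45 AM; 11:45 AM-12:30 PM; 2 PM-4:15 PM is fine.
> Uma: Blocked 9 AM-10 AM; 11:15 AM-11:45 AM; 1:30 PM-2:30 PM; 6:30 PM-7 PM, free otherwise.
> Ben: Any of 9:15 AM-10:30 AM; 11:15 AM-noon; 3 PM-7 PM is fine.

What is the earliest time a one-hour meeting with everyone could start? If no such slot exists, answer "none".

Yosef free: 09:15-11:00, 12:00-16:15, 17:45-18:15.
Yuki free: 09:45-10:15, 12:00-14:15, 16:15-16:45, 18:00-19:00.
Yara free: 09:15-10:15, 10:45-12:15, 12:45-14:00, 17:00-17:30.
Ana free: 09:15-10:45, 11:45-12:30, 14:00-16:15.
Uma free: 10:00-11:15, 11:45-13:30, 14:30-18:30 (invert busy blocks within the working day).
Ben free: 09:15-10:30, 11:15-12:00, 15:00-19:00.
Yosef ∩ Yuki: 09:45-10:15, 12:00-14:15, 18:00-18:15.
Yosef ∩ Yuki ∩ Yara: 09:45-10:15, 12:00-12:15, 12:45-14:00.
Yosef ∩ Yuki ∩ Yara ∩ Ana: 09:45-10:15, 12:00-12:15.
Yosef ∩ Yuki ∩ Yara ∩ Ana ∩ Uma: 10:00-10:15, 12:00-12:15.
Yosef ∩ Yuki ∩ Yara ∩ Ana ∩ Uma ∩ Ben: 10:00-10:15.
Those are the intersection windows.
No common window is at least 60 minutes long.

none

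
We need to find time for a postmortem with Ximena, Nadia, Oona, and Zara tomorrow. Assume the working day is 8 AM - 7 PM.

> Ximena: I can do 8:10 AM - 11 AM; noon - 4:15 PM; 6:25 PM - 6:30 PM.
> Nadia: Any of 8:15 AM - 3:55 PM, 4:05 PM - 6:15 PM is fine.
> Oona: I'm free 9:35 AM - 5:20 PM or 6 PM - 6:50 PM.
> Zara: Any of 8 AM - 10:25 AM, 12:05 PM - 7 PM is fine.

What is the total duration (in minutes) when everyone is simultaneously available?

290

Ximena ∩ Nadia: 08:15-11:00, 12:00-15:55, 16:05-16:15.
Ximena ∩ Nadia ∩ Oona: 09:35-11:00, 12:00-15:55, 16:05-16:15.
Ximena ∩ Nadia ∩ Oona ∩ Zara: 09:35-10:25, 12:05-15:55, 16:05-16:15.
Summing the common windows: 50 + 230 + 10 = 290 minutes.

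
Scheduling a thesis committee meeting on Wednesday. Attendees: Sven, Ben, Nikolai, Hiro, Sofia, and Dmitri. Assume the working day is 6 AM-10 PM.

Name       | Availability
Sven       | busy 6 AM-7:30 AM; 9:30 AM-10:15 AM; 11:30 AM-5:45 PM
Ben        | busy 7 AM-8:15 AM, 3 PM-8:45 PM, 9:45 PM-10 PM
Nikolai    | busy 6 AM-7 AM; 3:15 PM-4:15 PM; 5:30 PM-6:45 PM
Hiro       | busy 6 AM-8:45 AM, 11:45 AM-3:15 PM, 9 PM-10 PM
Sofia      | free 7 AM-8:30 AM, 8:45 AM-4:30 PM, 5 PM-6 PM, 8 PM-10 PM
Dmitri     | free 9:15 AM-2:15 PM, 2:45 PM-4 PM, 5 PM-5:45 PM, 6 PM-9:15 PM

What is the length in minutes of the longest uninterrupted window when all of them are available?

Sven free: 07:30-09:30, 10:15-11:30, 17:45-22:00 (invert busy blocks within the working day).
Ben free: 06:00-07:00, 08:15-15:00, 20:45-21:45 (invert busy blocks within the working day).
Nikolai free: 07:00-15:15, 16:15-17:30, 18:45-22:00 (invert busy blocks within the working day).
Hiro free: 08:45-11:45, 15:15-21:00 (invert busy blocks within the working day).
Sofia free: 07:00-08:30, 08:45-16:30, 17:00-18:00, 20:00-22:00.
Dmitri free: 09:15-14:15, 14:45-16:00, 17:00-17:45, 18:00-21:15.
Sven ∩ Ben: 08:15-09:30, 10:15-11:30, 20:45-21:45.
Sven ∩ Ben ∩ Nikolai: 08:15-09:30, 10:15-11:30, 20:45-21:45.
Sven ∩ Ben ∩ Nikolai ∩ Hiro: 08:45-09:30, 10:15-11:30, 20:45-21:00.
Sven ∩ Ben ∩ Nikolai ∩ Hiro ∩ Sofia: 08:45-09:30, 10:15-11:30, 20:45-21:00.
Sven ∩ Ben ∩ Nikolai ∩ Hiro ∩ Sofia ∩ Dmitri: 09:15-09:30, 10:15-11:30, 20:45-21:00.
The longest is 10:15-11:30 at 75 minutes.

75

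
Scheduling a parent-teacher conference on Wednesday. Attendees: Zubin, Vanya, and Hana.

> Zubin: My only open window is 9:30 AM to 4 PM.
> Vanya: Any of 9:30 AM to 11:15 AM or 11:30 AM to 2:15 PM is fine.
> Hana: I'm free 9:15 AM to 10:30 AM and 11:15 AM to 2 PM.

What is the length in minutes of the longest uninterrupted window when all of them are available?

Zubin ∩ Vanya: 09:30-11:15, 11:30-14:15.
Zubin ∩ Vanya ∩ Hana: 09:30-10:30, 11:30-14:00.
So the common availability across everyone is 09:30-10:30, 11:30-14:00.
The longest is 11:30-14:00 at 150 minutes.

150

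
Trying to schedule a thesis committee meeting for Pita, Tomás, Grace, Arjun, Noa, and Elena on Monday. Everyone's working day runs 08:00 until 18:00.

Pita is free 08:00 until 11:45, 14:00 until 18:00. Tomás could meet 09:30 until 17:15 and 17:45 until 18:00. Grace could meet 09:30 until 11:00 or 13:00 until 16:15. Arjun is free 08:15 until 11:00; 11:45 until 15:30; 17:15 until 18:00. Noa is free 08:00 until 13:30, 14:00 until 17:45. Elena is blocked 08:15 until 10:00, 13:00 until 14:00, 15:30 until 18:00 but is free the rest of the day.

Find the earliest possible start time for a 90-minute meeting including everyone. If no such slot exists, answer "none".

14:00

Pita free: 08:00-11:45, 14:00-18:00.
Tomás free: 09:30-17:15, 17:45-18:00.
Grace free: 09:30-11:00, 13:00-16:15.
Arjun free: 08:15-11:00, 11:45-15:30, 17:15-18:00.
Noa free: 08:00-13:30, 14:00-17:45.
Elena free: 08:00-08:15, 10:00-13:00, 14:00-15:30 (invert busy blocks within the working day).
Pita ∩ Tomás: 09:30-11:45, 14:00-17:15, 17:45-18:00.
Pita ∩ Tomás ∩ Grace: 09:30-11:00, 14:00-16:15.
Pita ∩ Tomás ∩ Grace ∩ Arjun: 09:30-11:00, 14:00-15:30.
Pita ∩ Tomás ∩ Grace ∩ Arjun ∩ Noa: 09:30-11:00, 14:00-15:30.
Pita ∩ Tomás ∩ Grace ∩ Arjun ∩ Noa ∩ Elena: 10:00-11:00, 14:00-15:30.
Those are the intersection windows.
The first common window of at least 90 minutes is 14:00-15:30, so the earliest start is 14:00.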